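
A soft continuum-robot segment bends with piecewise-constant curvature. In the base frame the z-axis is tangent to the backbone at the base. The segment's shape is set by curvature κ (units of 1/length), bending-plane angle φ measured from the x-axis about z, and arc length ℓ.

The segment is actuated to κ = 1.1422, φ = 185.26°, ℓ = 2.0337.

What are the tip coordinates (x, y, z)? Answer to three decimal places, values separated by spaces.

-1.467 -0.135 0.639

θ = κ·ℓ = 1.1422 × 2.0337 = 2.32289 rad
ρ = (1 − cos θ)/κ = (1 − -0.68317)/1.1422 = 1.47362
z = sin θ / κ = 0.73026/1.1422 = 0.63934
x = ρ cos φ = 1.47362 × cos(185.26°) = -1.46742
y = ρ sin φ = 1.47362 × sin(185.26°) = -0.13509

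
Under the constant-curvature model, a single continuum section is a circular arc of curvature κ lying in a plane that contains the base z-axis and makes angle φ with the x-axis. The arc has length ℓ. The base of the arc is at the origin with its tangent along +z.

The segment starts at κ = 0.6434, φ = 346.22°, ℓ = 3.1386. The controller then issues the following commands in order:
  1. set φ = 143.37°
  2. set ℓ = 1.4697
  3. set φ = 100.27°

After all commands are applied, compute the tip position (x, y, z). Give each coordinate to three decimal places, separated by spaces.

initial: κ=0.6434, φ=346.22°, ℓ=3.1386
cmd 1: set φ=143.37° → (κ,φ,ℓ)=(0.6434,143.37°,3.1386) → tip=(-1.7882,1.3295,1.4005)
cmd 2: set ℓ=1.4697 → (κ,φ,ℓ)=(0.6434,143.37°,1.4697) → tip=(-0.5173,0.3846,1.2603)
cmd 3: set φ=100.27° → (κ,φ,ℓ)=(0.6434,100.27°,1.4697) → tip=(-0.1149,0.6343,1.2603)

-0.115 0.634 1.260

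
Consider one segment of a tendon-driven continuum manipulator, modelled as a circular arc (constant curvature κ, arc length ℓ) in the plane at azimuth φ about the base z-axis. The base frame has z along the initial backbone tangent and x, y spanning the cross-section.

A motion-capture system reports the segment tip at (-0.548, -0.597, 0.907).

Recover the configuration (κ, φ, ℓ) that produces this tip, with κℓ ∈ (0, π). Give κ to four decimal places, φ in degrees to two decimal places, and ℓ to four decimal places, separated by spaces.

1.0956 227.45 1.3312

ρ = √(x²+y²) = √(-0.548² + -0.597²) = 0.81038
φ = atan2(y, x) mod 360° = atan2(-0.597, -0.548) = 227.4505°
|p|² = ρ² + z² = 0.81038² + 0.907² = 1.47936
κ = 2ρ / |p|² = 2×0.81038 / 1.47936 = 1.09558
θ = 2·atan2(ρ, z) = 2·atan2(0.81038, 0.907) = 1.45839 rad
ℓ = θ/κ = 1.45839/1.09558 = 1.33116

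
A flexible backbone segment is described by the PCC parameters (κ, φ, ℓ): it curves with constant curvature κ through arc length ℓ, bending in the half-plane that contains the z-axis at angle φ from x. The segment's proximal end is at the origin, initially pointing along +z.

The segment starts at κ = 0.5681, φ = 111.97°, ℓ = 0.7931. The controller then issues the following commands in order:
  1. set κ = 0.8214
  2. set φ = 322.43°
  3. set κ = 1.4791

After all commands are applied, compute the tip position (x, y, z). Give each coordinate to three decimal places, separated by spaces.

0.328 -0.253 0.623

initial: κ=0.5681, φ=111.97°, ℓ=0.7931
cmd 1: set κ=0.8214 → (κ,φ,ℓ)=(0.8214,111.97°,0.7931) → tip=(-0.0933,0.2312,0.7382)
cmd 2: set φ=322.43° → (κ,φ,ℓ)=(0.8214,322.43°,0.7931) → tip=(0.1976,-0.1520,0.7382)
cmd 3: set κ=1.4791 → (κ,φ,ℓ)=(1.4791,322.43°,0.7931) → tip=(0.3283,-0.2526,0.6233)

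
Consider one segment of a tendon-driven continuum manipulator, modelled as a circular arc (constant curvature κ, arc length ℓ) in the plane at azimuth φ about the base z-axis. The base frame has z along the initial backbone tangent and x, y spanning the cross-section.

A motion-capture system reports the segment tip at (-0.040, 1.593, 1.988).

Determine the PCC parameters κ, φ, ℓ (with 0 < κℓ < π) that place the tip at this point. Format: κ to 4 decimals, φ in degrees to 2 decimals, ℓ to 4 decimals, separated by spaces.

0.4910 91.44 2.7525

ρ = √(x²+y²) = √(-0.040² + 1.593²) = 1.59350
φ = atan2(y, x) mod 360° = atan2(1.593, -0.040) = 91.4384°
|p|² = ρ² + z² = 1.59350² + 1.988² = 6.49139
κ = 2ρ / |p|² = 2×1.59350 / 6.49139 = 0.49096
θ = 2·atan2(ρ, z) = 2·atan2(1.59350, 1.988) = 1.35138 rad
ℓ = θ/κ = 1.35138/0.49096 = 2.75254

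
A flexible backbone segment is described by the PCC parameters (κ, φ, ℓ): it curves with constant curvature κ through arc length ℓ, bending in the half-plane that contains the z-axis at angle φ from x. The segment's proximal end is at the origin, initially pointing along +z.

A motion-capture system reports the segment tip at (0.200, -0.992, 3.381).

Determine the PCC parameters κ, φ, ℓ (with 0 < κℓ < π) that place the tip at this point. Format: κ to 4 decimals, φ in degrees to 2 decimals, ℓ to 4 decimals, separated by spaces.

ρ = √(x²+y²) = √(0.200² + -0.992²) = 1.01196
φ = atan2(y, x) mod 360° = atan2(-0.992, 0.200) = 281.3988°
|p|² = ρ² + z² = 1.01196² + 3.381² = 12.45522
κ = 2ρ / |p|² = 2×1.01196 / 12.45522 = 0.16250
θ = 2·atan2(ρ, z) = 2·atan2(1.01196, 3.381) = 0.58164 rad
ℓ = θ/κ = 0.58164/0.16250 = 3.57944

0.1625 281.40 3.5794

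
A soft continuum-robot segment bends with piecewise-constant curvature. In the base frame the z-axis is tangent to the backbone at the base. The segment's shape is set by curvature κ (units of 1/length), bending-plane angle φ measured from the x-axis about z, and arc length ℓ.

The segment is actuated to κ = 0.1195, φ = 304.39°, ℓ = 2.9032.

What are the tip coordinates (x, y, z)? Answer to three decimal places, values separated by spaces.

θ = κ·ℓ = 0.1195 × 2.9032 = 0.34693 rad
ρ = (1 − cos θ)/κ = (1 − 0.94042)/0.1195 = 0.49858
z = sin θ / κ = 0.34001/0.1195 = 2.84531
x = ρ cos φ = 0.49858 × cos(304.39°) = 0.28161
y = ρ sin φ = 0.49858 × sin(304.39°) = -0.41143

0.282 -0.411 2.845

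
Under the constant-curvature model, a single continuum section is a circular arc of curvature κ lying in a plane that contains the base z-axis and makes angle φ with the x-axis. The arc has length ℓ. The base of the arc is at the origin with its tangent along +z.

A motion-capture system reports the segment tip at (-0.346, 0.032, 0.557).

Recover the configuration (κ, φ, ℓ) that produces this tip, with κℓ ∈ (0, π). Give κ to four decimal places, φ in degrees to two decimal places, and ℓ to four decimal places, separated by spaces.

ρ = √(x²+y²) = √(-0.346² + 0.032²) = 0.34748
φ = atan2(y, x) mod 360° = atan2(0.032, -0.346) = 174.7160°
|p|² = ρ² + z² = 0.34748² + 0.557² = 0.43099
κ = 2ρ / |p|² = 2×0.34748 / 0.43099 = 1.61246
θ = 2·atan2(ρ, z) = 2·atan2(0.34748, 0.557) = 1.11552 rad
ℓ = θ/κ = 1.11552/1.61246 = 0.69181

1.6125 174.72 0.6918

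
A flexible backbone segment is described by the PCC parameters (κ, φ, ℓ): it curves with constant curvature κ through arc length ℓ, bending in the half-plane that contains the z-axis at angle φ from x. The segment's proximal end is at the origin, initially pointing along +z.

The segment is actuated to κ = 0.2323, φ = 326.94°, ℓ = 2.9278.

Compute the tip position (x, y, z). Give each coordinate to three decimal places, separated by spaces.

θ = κ·ℓ = 0.2323 × 2.9278 = 0.68013 rad
ρ = (1 − cos θ)/κ = (1 − 0.77749)/0.2323 = 0.95785
z = sin θ / κ = 0.62889/0.2323 = 2.70724
x = ρ cos φ = 0.95785 × cos(326.94°) = 0.80277
y = ρ sin φ = 0.95785 × sin(326.94°) = -0.52252

0.803 -0.523 2.707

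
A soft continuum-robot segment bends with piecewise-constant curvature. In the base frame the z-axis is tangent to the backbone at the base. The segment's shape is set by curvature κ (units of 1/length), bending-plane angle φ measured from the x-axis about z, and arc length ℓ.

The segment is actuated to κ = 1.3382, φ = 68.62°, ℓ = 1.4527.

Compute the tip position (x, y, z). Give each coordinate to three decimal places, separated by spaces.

0.372 0.950 0.696

θ = κ·ℓ = 1.3382 × 1.4527 = 1.94400 rad
ρ = (1 − cos θ)/κ = (1 − -0.36460)/1.3382 = 1.01973
z = sin θ / κ = 0.93116/1.3382 = 0.69583
x = ρ cos φ = 1.01973 × cos(68.62°) = 0.37174
y = ρ sin φ = 1.01973 × sin(68.62°) = 0.94956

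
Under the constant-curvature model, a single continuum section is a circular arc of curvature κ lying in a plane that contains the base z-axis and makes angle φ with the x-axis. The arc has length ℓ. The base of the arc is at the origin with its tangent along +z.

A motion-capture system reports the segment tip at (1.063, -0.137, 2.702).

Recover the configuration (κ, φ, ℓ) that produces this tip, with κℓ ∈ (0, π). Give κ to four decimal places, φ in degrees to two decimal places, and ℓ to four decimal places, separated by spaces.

ρ = √(x²+y²) = √(1.063² + -0.137²) = 1.07179
φ = atan2(y, x) mod 360° = atan2(-0.137, 1.063) = 352.6562°
|p|² = ρ² + z² = 1.07179² + 2.702² = 8.44954
κ = 2ρ / |p|² = 2×1.07179 / 8.44954 = 0.25369
θ = 2·atan2(ρ, z) = 2·atan2(1.07179, 2.702) = 0.75526 rad
ℓ = θ/κ = 0.75526/0.25369 = 2.97706

0.2537 352.66 2.9771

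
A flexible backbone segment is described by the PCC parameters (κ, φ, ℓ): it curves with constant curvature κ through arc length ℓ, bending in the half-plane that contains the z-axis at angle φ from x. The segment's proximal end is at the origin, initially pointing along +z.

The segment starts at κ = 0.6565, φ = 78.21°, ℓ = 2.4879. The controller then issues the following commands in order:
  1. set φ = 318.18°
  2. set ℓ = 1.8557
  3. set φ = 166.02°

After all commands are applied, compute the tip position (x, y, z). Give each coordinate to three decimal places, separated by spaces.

initial: κ=0.6565, φ=78.21°, ℓ=2.4879
cmd 1: set φ=318.18° → (κ,φ,ℓ)=(0.6565,318.18°,2.4879) → tip=(1.2061,-1.0791,1.5203)
cmd 2: set ℓ=1.8557 → (κ,φ,ℓ)=(0.6565,318.18°,1.8557) → tip=(0.7432,-0.6650,1.4296)
cmd 3: set φ=166.02° → (κ,φ,ℓ)=(0.6565,166.02°,1.8557) → tip=(-0.9678,0.2409,1.4296)

-0.968 0.241 1.430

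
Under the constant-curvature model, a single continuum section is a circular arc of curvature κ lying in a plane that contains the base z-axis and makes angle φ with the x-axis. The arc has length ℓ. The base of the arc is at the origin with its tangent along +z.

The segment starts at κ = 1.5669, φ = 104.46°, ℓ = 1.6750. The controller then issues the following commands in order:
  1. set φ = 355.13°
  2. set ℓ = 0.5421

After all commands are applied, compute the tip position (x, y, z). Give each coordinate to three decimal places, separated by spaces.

initial: κ=1.5669, φ=104.46°, ℓ=1.6750
cmd 1: set φ=355.13° → (κ,φ,ℓ)=(1.5669,355.13°,1.6750) → tip=(1.1887,-0.1013,0.3155)
cmd 2: set ℓ=0.5421 → (κ,φ,ℓ)=(1.5669,355.13°,0.5421) → tip=(0.2159,-0.0184,0.4792)

0.216 -0.018 0.479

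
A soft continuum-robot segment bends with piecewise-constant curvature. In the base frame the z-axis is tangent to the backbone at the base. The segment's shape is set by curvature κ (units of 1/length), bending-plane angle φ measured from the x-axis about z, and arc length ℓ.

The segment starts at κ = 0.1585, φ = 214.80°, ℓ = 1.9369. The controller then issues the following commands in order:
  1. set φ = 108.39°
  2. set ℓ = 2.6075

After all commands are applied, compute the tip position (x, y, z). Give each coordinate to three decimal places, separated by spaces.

-0.168 0.504 2.534

initial: κ=0.1585, φ=214.80°, ℓ=1.9369
cmd 1: set φ=108.39° → (κ,φ,ℓ)=(0.1585,108.39°,1.9369) → tip=(-0.0931,0.2799,1.9066)
cmd 2: set ℓ=2.6075 → (κ,φ,ℓ)=(0.1585,108.39°,2.6075) → tip=(-0.1676,0.5041,2.5339)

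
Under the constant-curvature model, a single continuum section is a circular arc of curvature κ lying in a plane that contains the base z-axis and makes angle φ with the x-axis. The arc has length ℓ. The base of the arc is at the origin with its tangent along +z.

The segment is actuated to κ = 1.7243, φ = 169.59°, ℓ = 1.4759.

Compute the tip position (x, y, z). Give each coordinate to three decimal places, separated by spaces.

-1.042 0.191 0.326

θ = κ·ℓ = 1.7243 × 1.4759 = 2.54489 rad
ρ = (1 − cos θ)/κ = (1 − -0.82720)/1.7243 = 1.05967
z = sin θ / κ = 0.56191/1.7243 = 0.32588
x = ρ cos φ = 1.05967 × cos(169.59°) = -1.04223
y = ρ sin φ = 1.05967 × sin(169.59°) = 0.19147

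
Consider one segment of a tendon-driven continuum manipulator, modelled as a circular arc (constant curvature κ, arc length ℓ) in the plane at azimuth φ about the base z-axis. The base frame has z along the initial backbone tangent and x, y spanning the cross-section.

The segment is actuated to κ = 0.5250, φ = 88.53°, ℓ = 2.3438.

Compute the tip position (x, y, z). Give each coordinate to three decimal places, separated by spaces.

θ = κ·ℓ = 0.5250 × 2.3438 = 1.23049 rad
ρ = (1 − cos θ)/κ = (1 − 0.33377)/0.5250 = 1.26901
z = sin θ / κ = 0.94265/0.5250 = 1.79553
x = ρ cos φ = 1.26901 × cos(88.53°) = 0.03255
y = ρ sin φ = 1.26901 × sin(88.53°) = 1.26859

0.033 1.269 1.796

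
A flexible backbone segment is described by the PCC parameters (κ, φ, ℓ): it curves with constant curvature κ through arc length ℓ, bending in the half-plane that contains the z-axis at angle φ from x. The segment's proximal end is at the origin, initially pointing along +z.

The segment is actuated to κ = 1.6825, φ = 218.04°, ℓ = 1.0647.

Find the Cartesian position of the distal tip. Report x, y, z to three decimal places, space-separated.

θ = κ·ℓ = 1.6825 × 1.0647 = 1.79136 rad
ρ = (1 − cos θ)/κ = (1 − -0.21878)/1.6825 = 0.72438
z = sin θ / κ = 0.97577/1.6825 = 0.57996
x = ρ cos φ = 0.72438 × cos(218.04°) = -0.57051
y = ρ sin φ = 0.72438 × sin(218.04°) = -0.44637

-0.571 -0.446 0.580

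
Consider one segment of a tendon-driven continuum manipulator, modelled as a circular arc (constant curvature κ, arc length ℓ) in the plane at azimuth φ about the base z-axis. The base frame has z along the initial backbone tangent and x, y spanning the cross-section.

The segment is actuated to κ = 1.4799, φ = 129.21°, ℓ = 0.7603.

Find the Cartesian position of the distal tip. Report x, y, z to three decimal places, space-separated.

θ = κ·ℓ = 1.4799 × 0.7603 = 1.12517 rad
ρ = (1 − cos θ)/κ = (1 − 0.43102)/1.4799 = 0.38447
z = sin θ / κ = 0.90234/1.4799 = 0.60973
x = ρ cos φ = 0.38447 × cos(129.21°) = -0.24305
y = ρ sin φ = 0.38447 × sin(129.21°) = 0.29790

-0.243 0.298 0.610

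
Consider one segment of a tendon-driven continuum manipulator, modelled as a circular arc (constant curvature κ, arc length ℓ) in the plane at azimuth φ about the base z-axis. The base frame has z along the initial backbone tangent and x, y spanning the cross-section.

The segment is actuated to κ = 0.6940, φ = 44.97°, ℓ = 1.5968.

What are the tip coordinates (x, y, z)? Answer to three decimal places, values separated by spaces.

0.564 0.564 1.289

θ = κ·ℓ = 0.6940 × 1.5968 = 1.10818 rad
ρ = (1 − cos θ)/κ = (1 − 0.44629)/0.6940 = 0.79785
z = sin θ / κ = 0.89489/0.6940 = 1.28946
x = ρ cos φ = 0.79785 × cos(44.97°) = 0.56446
y = ρ sin φ = 0.79785 × sin(44.97°) = 0.56387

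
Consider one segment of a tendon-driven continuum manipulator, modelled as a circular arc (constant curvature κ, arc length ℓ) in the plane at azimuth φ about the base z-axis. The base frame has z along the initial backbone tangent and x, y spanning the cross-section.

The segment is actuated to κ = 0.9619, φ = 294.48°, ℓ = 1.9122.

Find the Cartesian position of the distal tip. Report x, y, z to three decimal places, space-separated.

θ = κ·ℓ = 0.9619 × 1.9122 = 1.83935 rad
ρ = (1 − cos θ)/κ = (1 − -0.26533)/0.9619 = 1.31545
z = sin θ / κ = 0.96416/0.9619 = 1.00235
x = ρ cos φ = 1.31545 × cos(294.48°) = 0.54509
y = ρ sin φ = 1.31545 × sin(294.48°) = -1.19720

0.545 -1.197 1.002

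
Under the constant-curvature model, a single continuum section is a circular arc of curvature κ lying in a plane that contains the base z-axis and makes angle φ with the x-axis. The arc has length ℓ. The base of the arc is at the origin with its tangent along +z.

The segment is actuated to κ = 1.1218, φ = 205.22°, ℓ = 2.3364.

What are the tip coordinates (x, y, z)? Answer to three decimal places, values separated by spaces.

θ = κ·ℓ = 1.1218 × 2.3364 = 2.62097 rad
ρ = (1 − cos θ)/κ = (1 − -0.86751)/1.1218 = 1.66475
z = sin θ / κ = 0.49742/1.1218 = 0.44341
x = ρ cos φ = 1.66475 × cos(205.22°) = -1.50606
y = ρ sin φ = 1.66475 × sin(205.22°) = -0.70934

-1.506 -0.709 0.443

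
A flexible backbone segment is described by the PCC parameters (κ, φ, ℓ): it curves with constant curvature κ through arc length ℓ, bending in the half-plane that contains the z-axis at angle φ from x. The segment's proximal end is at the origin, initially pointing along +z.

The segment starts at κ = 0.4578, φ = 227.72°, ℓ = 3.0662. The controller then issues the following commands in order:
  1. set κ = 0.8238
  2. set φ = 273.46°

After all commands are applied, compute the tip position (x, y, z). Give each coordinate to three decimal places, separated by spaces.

initial: κ=0.4578, φ=227.72°, ℓ=3.0662
cmd 1: set κ=0.8238 → (κ,φ,ℓ)=(0.8238,227.72°,3.0662) → tip=(-1.4834,-1.6313,0.7010)
cmd 2: set φ=273.46° → (κ,φ,ℓ)=(0.8238,273.46°,3.0662) → tip=(0.1331,-2.2009,0.7010)

0.133 -2.201 0.701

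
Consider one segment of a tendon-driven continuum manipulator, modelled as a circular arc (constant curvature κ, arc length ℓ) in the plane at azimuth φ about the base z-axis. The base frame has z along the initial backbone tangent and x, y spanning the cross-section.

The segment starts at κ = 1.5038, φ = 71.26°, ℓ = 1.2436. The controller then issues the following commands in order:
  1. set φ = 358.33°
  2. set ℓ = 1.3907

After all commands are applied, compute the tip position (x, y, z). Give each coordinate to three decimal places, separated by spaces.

0.995 -0.029 0.577

initial: κ=1.5038, φ=71.26°, ℓ=1.2436
cmd 1: set φ=358.33° → (κ,φ,ℓ)=(1.5038,358.33°,1.2436) → tip=(0.8607,-0.0251,0.6354)
cmd 2: set ℓ=1.3907 → (κ,φ,ℓ)=(1.5038,358.33°,1.3907) → tip=(0.9953,-0.0290,0.5769)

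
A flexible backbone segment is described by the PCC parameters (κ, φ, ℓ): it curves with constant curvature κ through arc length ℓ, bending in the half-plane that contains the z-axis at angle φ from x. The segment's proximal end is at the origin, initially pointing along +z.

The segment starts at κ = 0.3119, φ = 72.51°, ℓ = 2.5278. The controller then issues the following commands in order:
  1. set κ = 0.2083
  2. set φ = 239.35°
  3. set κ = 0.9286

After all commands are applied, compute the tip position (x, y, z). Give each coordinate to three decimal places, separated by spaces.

-0.934 -1.576 0.768

initial: κ=0.3119, φ=72.51°, ℓ=2.5278
cmd 1: set κ=0.2083 → (κ,φ,ℓ)=(0.2083,72.51°,2.5278) → tip=(0.1954,0.6202,2.4126)
cmd 2: set φ=239.35° → (κ,φ,ℓ)=(0.2083,239.35°,2.5278) → tip=(-0.3315,-0.5594,2.4126)
cmd 3: set κ=0.9286 → (κ,φ,ℓ)=(0.9286,239.35°,2.5278) → tip=(-0.9337,-1.5757,0.7682)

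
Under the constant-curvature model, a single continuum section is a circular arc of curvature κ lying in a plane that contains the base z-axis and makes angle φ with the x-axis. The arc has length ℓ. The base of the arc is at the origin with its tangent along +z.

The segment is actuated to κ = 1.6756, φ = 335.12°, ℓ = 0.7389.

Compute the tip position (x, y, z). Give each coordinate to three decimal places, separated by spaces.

θ = κ·ℓ = 1.6756 × 0.7389 = 1.23810 rad
ρ = (1 − cos θ)/κ = (1 − 0.32659)/1.6756 = 0.40189
z = sin θ / κ = 0.94517/1.6756 = 0.56408
x = ρ cos φ = 0.40189 × cos(335.12°) = 0.36459
y = ρ sin φ = 0.40189 × sin(335.12°) = -0.16908

0.365 -0.169 0.564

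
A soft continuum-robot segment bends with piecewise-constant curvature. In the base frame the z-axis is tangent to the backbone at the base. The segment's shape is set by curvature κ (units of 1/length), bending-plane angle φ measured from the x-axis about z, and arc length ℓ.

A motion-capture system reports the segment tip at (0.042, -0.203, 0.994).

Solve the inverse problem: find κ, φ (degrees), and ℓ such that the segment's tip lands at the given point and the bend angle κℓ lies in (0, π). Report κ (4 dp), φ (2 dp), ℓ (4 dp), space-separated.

0.4021 281.69 1.0226

ρ = √(x²+y²) = √(0.042² + -0.203²) = 0.20730
φ = atan2(y, x) mod 360° = atan2(-0.203, 0.042) = 281.6894°
|p|² = ρ² + z² = 0.20730² + 0.994² = 1.03101
κ = 2ρ / |p|² = 2×0.20730 / 1.03101 = 0.40213
θ = 2·atan2(ρ, z) = 2·atan2(0.20730, 0.994) = 0.41121 rad
ℓ = θ/κ = 0.41121/0.40213 = 1.02258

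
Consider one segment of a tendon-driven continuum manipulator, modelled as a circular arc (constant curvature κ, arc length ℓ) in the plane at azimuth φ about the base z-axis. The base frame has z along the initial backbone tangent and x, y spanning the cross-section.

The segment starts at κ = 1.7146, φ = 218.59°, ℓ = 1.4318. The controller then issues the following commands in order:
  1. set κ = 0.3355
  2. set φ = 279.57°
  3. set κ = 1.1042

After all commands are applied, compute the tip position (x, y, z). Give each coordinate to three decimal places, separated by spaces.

0.152 -0.902 0.906

initial: κ=1.7146, φ=218.59°, ℓ=1.4318
cmd 1: set κ=0.3355 → (κ,φ,ℓ)=(0.3355,218.59°,1.4318) → tip=(-0.2637,-0.2104,1.3774)
cmd 2: set φ=279.57° → (κ,φ,ℓ)=(0.3355,279.57°,1.4318) → tip=(0.0561,-0.3326,1.3774)
cmd 3: set κ=1.1042 → (κ,φ,ℓ)=(1.1042,279.57°,1.4318) → tip=(0.1521,-0.9021,0.9056)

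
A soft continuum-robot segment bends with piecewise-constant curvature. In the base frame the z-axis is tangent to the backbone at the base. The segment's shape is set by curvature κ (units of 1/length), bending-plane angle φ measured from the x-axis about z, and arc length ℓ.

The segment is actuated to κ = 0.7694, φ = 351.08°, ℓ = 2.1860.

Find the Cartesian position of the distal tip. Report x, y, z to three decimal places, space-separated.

1.426 -0.224 1.292

θ = κ·ℓ = 0.7694 × 2.1860 = 1.68191 rad
ρ = (1 − cos θ)/κ = (1 − -0.11088)/0.7694 = 1.44383
z = sin θ / κ = 0.99383/0.7694 = 1.29170
x = ρ cos φ = 1.44383 × cos(351.08°) = 1.42637
y = ρ sin φ = 1.44383 × sin(351.08°) = -0.22387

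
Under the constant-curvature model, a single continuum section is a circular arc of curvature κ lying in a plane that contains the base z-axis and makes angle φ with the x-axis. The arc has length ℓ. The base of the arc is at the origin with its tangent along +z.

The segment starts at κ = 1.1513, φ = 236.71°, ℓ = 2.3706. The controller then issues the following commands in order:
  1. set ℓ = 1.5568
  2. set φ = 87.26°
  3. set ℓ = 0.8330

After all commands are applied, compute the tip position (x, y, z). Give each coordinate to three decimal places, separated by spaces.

initial: κ=1.1513, φ=236.71°, ℓ=2.3706
cmd 1: set ℓ=1.5568 → (κ,φ,ℓ)=(1.1513,236.71°,1.5568) → tip=(-0.5815,-0.8856,0.8474)
cmd 2: set φ=87.26° → (κ,φ,ℓ)=(1.1513,87.26°,1.5568) → tip=(0.0506,1.0582,0.8474)
cmd 3: set ℓ=0.8330 → (κ,φ,ℓ)=(1.1513,87.26°,0.8330) → tip=(0.0177,0.3693,0.7111)

0.018 0.369 0.711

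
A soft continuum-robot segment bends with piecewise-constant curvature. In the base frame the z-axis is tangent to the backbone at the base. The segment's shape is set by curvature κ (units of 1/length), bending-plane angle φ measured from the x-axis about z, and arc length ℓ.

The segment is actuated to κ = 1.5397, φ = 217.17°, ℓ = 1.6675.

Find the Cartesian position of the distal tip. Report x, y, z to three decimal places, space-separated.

-0.952 -0.722 0.353

θ = κ·ℓ = 1.5397 × 1.6675 = 2.56745 rad
ρ = (1 − cos θ)/κ = (1 − -0.83966)/1.5397 = 1.19482
z = sin θ / κ = 0.54312/1.5397 = 0.35274
x = ρ cos φ = 1.19482 × cos(217.17°) = -0.95208
y = ρ sin φ = 1.19482 × sin(217.17°) = -0.72189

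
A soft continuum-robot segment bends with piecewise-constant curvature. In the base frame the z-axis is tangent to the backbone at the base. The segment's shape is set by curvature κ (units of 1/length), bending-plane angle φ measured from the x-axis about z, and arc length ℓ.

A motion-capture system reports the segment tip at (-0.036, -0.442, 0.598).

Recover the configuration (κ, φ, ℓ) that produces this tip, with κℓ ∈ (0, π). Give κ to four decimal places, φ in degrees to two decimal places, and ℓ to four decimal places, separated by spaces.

1.6002 265.34 0.7975

ρ = √(x²+y²) = √(-0.036² + -0.442²) = 0.44346
φ = atan2(y, x) mod 360° = atan2(-0.442, -0.036) = 265.3437°
|p|² = ρ² + z² = 0.44346² + 0.598² = 0.55426
κ = 2ρ / |p|² = 2×0.44346 / 0.55426 = 1.60019
θ = 2·atan2(ρ, z) = 2·atan2(0.44346, 0.598) = 1.27618 rad
ℓ = θ/κ = 1.27618/1.60019 = 0.79752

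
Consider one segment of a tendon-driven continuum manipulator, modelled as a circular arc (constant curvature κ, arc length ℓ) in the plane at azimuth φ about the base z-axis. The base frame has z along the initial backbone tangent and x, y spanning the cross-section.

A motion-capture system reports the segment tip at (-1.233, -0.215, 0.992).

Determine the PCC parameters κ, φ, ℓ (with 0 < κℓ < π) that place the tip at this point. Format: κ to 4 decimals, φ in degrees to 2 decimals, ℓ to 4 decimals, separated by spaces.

ρ = √(x²+y²) = √(-1.233² + -0.215²) = 1.25160
φ = atan2(y, x) mod 360° = atan2(-0.215, -1.233) = 189.8913°
|p|² = ρ² + z² = 1.25160² + 0.992² = 2.55058
κ = 2ρ / |p|² = 2×1.25160 / 2.55058 = 0.98143
θ = 2·atan2(ρ, z) = 2·atan2(1.25160, 0.992) = 1.80119 rad
ℓ = θ/κ = 1.80119/0.98143 = 1.83527

0.9814 189.89 1.8353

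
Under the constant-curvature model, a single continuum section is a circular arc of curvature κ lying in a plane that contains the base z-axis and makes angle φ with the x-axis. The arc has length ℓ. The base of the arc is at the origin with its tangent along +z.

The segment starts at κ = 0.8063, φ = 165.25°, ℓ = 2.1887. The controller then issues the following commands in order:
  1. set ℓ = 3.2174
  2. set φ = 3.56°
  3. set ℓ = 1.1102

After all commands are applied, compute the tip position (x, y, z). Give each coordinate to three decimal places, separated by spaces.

initial: κ=0.8063, φ=165.25°, ℓ=2.1887
cmd 1: set ℓ=3.2174 → (κ,φ,ℓ)=(0.8063,165.25°,3.2174) → tip=(-2.2235,0.5854,0.6455)
cmd 2: set φ=3.56° → (κ,φ,ℓ)=(0.8063,3.56°,3.2174) → tip=(2.2948,0.1428,0.6455)
cmd 3: set ℓ=1.1102 → (κ,φ,ℓ)=(0.8063,3.56°,1.1102) → tip=(0.4637,0.0288,0.9678)

0.464 0.029 0.968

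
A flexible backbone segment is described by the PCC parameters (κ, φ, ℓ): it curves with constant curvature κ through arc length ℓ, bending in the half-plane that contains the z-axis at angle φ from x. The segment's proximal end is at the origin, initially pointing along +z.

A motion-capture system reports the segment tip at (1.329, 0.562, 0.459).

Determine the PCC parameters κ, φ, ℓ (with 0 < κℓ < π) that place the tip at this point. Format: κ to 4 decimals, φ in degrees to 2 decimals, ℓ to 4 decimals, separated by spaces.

ρ = √(x²+y²) = √(1.329² + 0.562²) = 1.44294
φ = atan2(y, x) mod 360° = atan2(0.562, 1.329) = 22.9223°
|p|² = ρ² + z² = 1.44294² + 0.459² = 2.29277
κ = 2ρ / |p|² = 2×1.44294 / 2.29277 = 1.25869
θ = 2·atan2(ρ, z) = 2·atan2(1.44294, 0.459) = 2.52564 rad
ℓ = θ/κ = 2.52564/1.25869 = 2.00656

1.2587 22.92 2.0066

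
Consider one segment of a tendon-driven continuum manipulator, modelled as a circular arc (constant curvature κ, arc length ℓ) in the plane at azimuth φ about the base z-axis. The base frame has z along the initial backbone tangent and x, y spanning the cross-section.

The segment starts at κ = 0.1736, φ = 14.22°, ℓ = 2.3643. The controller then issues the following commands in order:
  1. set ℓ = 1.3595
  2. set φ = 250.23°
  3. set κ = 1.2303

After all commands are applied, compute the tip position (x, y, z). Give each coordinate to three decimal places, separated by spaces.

-0.303 -0.843 0.809

initial: κ=0.1736, φ=14.22°, ℓ=2.3643
cmd 1: set ℓ=1.3595 → (κ,φ,ℓ)=(0.1736,14.22°,1.3595) → tip=(0.1548,0.0392,1.3469)
cmd 2: set φ=250.23° → (κ,φ,ℓ)=(0.1736,250.23°,1.3595) → tip=(-0.0540,-0.1503,1.3469)
cmd 3: set κ=1.2303 → (κ,φ,ℓ)=(1.2303,250.23°,1.3595) → tip=(-0.3029,-0.8426,0.8086)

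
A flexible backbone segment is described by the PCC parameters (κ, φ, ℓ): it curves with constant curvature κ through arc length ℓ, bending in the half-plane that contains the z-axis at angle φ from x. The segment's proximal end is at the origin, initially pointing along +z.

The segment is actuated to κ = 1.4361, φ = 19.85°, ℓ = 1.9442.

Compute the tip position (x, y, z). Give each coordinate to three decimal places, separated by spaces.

1.270 0.459 0.238

θ = κ·ℓ = 1.4361 × 1.9442 = 2.79207 rad
ρ = (1 − cos θ)/κ = (1 − -0.93953)/1.4361 = 1.35056
z = sin θ / κ = 0.34245/1.4361 = 0.23846
x = ρ cos φ = 1.35056 × cos(19.85°) = 1.27031
y = ρ sin φ = 1.35056 × sin(19.85°) = 0.45859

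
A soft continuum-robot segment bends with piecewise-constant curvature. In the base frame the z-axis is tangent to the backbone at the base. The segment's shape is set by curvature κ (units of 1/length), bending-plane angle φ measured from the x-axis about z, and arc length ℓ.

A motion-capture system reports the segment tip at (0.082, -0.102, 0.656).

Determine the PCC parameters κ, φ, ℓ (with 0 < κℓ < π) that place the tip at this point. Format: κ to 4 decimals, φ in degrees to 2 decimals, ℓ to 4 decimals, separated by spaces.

ρ = √(x²+y²) = √(0.082² + -0.102²) = 0.13087
φ = atan2(y, x) mod 360° = atan2(-0.102, 0.082) = 308.7966°
|p|² = ρ² + z² = 0.13087² + 0.656² = 0.44746
κ = 2ρ / |p|² = 2×0.13087 / 0.44746 = 0.58496
θ = 2·atan2(ρ, z) = 2·atan2(0.13087, 0.656) = 0.39384 rad
ℓ = θ/κ = 0.39384/0.58496 = 0.67327

0.5850 308.80 0.6733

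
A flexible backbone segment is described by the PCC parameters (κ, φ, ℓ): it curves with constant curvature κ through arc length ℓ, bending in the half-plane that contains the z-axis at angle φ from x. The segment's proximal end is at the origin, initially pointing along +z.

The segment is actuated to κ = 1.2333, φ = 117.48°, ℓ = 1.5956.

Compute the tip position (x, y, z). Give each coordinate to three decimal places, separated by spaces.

-0.519 0.998 0.748

θ = κ·ℓ = 1.2333 × 1.5956 = 1.96785 rad
ρ = (1 − cos θ)/κ = (1 − -0.38671)/1.2333 = 1.12439
z = sin θ / κ = 0.92220/1.2333 = 0.74775
x = ρ cos φ = 1.12439 × cos(117.48°) = -0.51884
y = ρ sin φ = 1.12439 × sin(117.48°) = 0.99752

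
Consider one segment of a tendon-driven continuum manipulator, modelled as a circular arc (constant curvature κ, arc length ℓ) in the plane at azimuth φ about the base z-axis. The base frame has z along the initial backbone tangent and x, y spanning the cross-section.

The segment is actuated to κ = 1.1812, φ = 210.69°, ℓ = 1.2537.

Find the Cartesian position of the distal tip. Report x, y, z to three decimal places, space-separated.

-0.663 -0.393 0.843

θ = κ·ℓ = 1.1812 × 1.2537 = 1.48087 rad
ρ = (1 − cos θ)/κ = (1 − 0.08980)/1.1812 = 0.77057
z = sin θ / κ = 0.99596/1.1812 = 0.84318
x = ρ cos φ = 0.77057 × cos(210.69°) = -0.66264
y = ρ sin φ = 0.77057 × sin(210.69°) = -0.39329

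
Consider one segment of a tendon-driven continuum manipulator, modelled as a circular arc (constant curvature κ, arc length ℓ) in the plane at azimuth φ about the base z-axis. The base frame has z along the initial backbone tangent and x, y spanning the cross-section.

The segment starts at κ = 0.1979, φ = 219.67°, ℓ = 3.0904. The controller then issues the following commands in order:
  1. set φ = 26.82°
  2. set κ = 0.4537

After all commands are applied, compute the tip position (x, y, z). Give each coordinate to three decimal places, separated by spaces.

initial: κ=0.1979, φ=219.67°, ℓ=3.0904
cmd 1: set φ=26.82° → (κ,φ,ℓ)=(0.1979,26.82°,3.0904) → tip=(0.8174,0.4133,2.9013)
cmd 2: set κ=0.4537 → (κ,φ,ℓ)=(0.4537,26.82°,3.0904) → tip=(1.6368,0.8275,2.1728)

1.637 0.828 2.173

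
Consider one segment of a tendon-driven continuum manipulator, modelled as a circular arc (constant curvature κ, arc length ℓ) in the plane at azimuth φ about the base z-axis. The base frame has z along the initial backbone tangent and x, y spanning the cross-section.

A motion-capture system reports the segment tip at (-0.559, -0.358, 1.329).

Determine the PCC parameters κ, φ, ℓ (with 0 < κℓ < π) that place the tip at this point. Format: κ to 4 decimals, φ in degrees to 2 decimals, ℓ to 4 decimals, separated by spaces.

ρ = √(x²+y²) = √(-0.559² + -0.358²) = 0.66381
φ = atan2(y, x) mod 360° = atan2(-0.358, -0.559) = 212.6367°
|p|² = ρ² + z² = 0.66381² + 1.329² = 2.20689
κ = 2ρ / |p|² = 2×0.66381 / 2.20689 = 0.60158
θ = 2·atan2(ρ, z) = 2·atan2(0.66381, 1.329) = 0.92647 rad
ℓ = θ/κ = 0.92647/0.60158 = 1.54005

0.6016 212.64 1.5400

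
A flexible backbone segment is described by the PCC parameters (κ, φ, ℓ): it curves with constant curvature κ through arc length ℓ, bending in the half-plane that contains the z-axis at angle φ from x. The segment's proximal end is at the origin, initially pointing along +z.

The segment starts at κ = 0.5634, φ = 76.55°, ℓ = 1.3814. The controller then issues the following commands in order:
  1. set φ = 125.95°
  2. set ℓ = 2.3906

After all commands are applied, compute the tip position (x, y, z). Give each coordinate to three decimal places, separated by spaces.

initial: κ=0.5634, φ=76.55°, ℓ=1.3814
cmd 1: set φ=125.95° → (κ,φ,ℓ)=(0.5634,125.95°,1.3814) → tip=(-0.3000,0.4136,1.2461)
cmd 2: set ℓ=2.3906 → (κ,φ,ℓ)=(0.5634,125.95°,2.3906) → tip=(-0.8106,1.1178,1.7306)

-0.811 1.118 1.731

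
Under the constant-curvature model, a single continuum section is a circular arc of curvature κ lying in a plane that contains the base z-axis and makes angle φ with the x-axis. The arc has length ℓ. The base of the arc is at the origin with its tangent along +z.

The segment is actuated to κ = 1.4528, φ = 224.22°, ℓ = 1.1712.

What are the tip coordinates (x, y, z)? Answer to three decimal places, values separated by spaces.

-0.558 -0.543 0.682

θ = κ·ℓ = 1.4528 × 1.1712 = 1.70152 rad
ρ = (1 − cos θ)/κ = (1 − -0.13035)/1.4528 = 0.77805
z = sin θ / κ = 0.99147/1.4528 = 0.68245
x = ρ cos φ = 0.77805 × cos(224.22°) = -0.55760
y = ρ sin φ = 0.77805 × sin(224.22°) = -0.54262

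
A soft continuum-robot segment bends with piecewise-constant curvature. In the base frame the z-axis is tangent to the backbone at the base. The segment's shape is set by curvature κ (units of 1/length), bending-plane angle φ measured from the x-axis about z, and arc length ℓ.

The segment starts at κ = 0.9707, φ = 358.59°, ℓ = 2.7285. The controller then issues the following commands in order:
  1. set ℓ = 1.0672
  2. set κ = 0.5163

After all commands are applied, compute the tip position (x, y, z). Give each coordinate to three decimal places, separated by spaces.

initial: κ=0.9707, φ=358.59°, ℓ=2.7285
cmd 1: set ℓ=1.0672 → (κ,φ,ℓ)=(0.9707,358.59°,1.0672) → tip=(0.5049,-0.0124,0.8863)
cmd 2: set κ=0.5163 → (κ,φ,ℓ)=(0.5163,358.59°,1.0672) → tip=(0.2866,-0.0071,1.0140)

0.287 -0.007 1.014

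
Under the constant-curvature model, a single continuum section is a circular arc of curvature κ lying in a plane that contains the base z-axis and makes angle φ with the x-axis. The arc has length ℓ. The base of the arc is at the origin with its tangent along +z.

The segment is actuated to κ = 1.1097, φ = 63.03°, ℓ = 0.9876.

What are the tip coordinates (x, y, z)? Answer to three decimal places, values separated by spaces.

θ = κ·ℓ = 1.1097 × 0.9876 = 1.09594 rad
ρ = (1 − cos θ)/κ = (1 − 0.45721)/1.1097 = 0.48913
z = sin θ / κ = 0.88936/1.1097 = 0.80144
x = ρ cos φ = 0.48913 × cos(63.03°) = 0.22183
y = ρ sin φ = 0.48913 × sin(63.03°) = 0.43594

0.222 0.436 0.801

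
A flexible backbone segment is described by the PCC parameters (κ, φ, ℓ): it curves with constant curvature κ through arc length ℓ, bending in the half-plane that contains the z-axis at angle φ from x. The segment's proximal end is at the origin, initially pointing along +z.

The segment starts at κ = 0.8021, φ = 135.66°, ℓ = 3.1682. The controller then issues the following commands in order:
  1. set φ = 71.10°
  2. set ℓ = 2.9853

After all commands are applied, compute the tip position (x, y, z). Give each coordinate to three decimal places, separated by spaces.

0.700 2.045 0.847

initial: κ=0.8021, φ=135.66°, ℓ=3.1682
cmd 1: set φ=71.10° → (κ,φ,ℓ)=(0.8021,71.10°,3.1682) → tip=(0.7371,2.1527,0.7043)
cmd 2: set ℓ=2.9853 → (κ,φ,ℓ)=(0.8021,71.10°,2.9853) → tip=(0.7001,2.0449,0.8472)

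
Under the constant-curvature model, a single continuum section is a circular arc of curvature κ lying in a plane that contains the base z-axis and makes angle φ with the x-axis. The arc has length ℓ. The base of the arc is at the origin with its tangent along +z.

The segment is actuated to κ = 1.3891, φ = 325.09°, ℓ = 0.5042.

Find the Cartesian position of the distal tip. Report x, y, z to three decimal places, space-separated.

0.139 -0.097 0.464

θ = κ·ℓ = 1.3891 × 0.5042 = 0.70038 rad
ρ = (1 − cos θ)/κ = (1 − 0.76459)/1.3891 = 0.16947
z = sin θ / κ = 0.64451/1.3891 = 0.46398
x = ρ cos φ = 0.16947 × cos(325.09°) = 0.13897
y = ρ sin φ = 0.16947 × sin(325.09°) = -0.09698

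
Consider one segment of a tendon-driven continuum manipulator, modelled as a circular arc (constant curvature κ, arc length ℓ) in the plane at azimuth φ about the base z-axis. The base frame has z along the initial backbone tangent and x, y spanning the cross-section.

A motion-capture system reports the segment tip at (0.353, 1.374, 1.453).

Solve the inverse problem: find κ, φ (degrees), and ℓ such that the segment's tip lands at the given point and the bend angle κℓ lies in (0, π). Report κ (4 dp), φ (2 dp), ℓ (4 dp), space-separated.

ρ = √(x²+y²) = √(0.353² + 1.374²) = 1.41862
φ = atan2(y, x) mod 360° = atan2(1.374, 0.353) = 75.5915°
|p|² = ρ² + z² = 1.41862² + 1.453² = 4.12369
κ = 2ρ / |p|² = 2×1.41862 / 4.12369 = 0.68803
θ = 2·atan2(ρ, z) = 2·atan2(1.41862, 1.453) = 1.54685 rad
ℓ = θ/κ = 1.54685/0.68803 = 2.24822

0.6880 75.59 2.2482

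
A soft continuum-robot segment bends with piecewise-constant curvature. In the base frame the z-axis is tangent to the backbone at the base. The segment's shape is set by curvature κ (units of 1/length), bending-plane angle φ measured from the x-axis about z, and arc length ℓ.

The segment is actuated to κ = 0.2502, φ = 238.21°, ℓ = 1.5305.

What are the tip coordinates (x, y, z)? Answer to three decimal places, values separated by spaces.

θ = κ·ℓ = 0.2502 × 1.5305 = 0.38293 rad
ρ = (1 − cos θ)/κ = (1 − 0.92757)/0.2502 = 0.28947
z = sin θ / κ = 0.37364/0.2502 = 1.49337
x = ρ cos φ = 0.28947 × cos(238.21°) = -0.15250
y = ρ sin φ = 0.28947 × sin(238.21°) = -0.24605

-0.152 -0.246 1.493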